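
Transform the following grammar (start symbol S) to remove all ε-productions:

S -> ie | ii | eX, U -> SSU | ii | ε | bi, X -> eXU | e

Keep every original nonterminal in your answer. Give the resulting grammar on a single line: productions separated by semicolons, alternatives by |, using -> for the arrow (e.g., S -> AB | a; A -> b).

Nullable set: {U}.
Drop U -> ε.
U -> SSU: U nullable, giving SS | SSU.
X -> eXU: U nullable, giving eX | eXU.
Unchanged (no nullable symbols): S -> eX; S -> ie; S -> ii; U -> bi; U -> ii; X -> e.

S -> eX | ie | ii; U -> SS | bi | ii | SSU; X -> e | eX | eXU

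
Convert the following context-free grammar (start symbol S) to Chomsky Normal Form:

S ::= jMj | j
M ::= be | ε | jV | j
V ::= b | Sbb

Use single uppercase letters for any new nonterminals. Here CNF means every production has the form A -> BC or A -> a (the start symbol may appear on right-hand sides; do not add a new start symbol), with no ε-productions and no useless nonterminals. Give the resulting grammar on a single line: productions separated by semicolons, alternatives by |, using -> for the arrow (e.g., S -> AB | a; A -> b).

S -> j | CC | CD; A -> b; B -> e; C -> j; D -> MC; E -> AA; M -> j | AB | CV; V -> b | SE

Nullable: {M}; after ε-elimination: S -> j | jj | jMj; M -> j | be | jV; V -> b | Sbb.
No unit productions to eliminate.
TERM: introduce A -> b, B -> e, C -> j and substitute in every rule of length ≥2.
BIN: S -> CMC becomes S -> CD, D -> MC; V -> SAA becomes V -> SE, E -> AA.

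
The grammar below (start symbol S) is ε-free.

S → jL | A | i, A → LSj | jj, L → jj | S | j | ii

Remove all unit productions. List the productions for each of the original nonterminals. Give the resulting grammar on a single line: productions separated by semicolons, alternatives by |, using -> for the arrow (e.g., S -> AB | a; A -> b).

Unit productions: L->S, S->A.
Unit pairs (A ⇒* B via units): (L,A), (L,S), (S,A).
S: inherits non-unit rules of {A, S} → LSj | i | jL | jj.
A: inherits non-unit rules of {A} → LSj | jj.
L: inherits non-unit rules of {A, L, S} → LSj | i | ii | j | jL | jj.

S -> i | jL | jj | LSj; A -> jj | LSj; L -> i | j | ii | jL | jj | LSj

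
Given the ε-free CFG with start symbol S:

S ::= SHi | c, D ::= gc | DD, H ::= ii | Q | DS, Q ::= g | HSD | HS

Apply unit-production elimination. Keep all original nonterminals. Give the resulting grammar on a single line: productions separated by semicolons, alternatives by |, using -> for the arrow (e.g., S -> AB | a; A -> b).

S -> c | SHi; D -> DD | gc; H -> g | DS | HS | ii | HSD; Q -> g | HS | HSD

Unit productions: H->Q.
Unit pairs (A ⇒* B via units): (H,Q).
S: inherits non-unit rules of {S} → SHi | c.
D: inherits non-unit rules of {D} → DD | gc.
H: inherits non-unit rules of {H, Q} → DS | HS | HSD | g | ii.
Q: inherits non-unit rules of {Q} → HS | HSD | g.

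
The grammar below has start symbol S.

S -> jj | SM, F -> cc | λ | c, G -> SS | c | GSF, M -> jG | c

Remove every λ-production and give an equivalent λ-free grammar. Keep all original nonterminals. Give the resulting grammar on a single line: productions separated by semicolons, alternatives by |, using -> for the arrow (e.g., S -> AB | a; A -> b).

S -> SM | jj; F -> c | cc; G -> c | GS | SS | GSF; M -> c | jG

Nullable set: {F}.
Drop F -> λ.
G -> GSF: F nullable, giving GS | GSF.
Unchanged (no nullable symbols): S -> SM; S -> jj; F -> c; F -> cc; G -> SS; G -> c; M -> c; M -> jG.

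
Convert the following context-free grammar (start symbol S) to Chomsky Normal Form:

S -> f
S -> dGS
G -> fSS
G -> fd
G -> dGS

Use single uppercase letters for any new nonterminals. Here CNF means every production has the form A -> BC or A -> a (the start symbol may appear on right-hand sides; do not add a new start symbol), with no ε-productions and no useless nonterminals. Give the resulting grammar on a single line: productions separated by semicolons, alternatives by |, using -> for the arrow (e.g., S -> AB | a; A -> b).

S -> f | AE; A -> d; B -> f; C -> GS; D -> SS; E -> GS; G -> AC | BA | BD

No ε-productions.
No unit productions to eliminate.
TERM: introduce A -> d, B -> f and substitute in every rule of length ≥2.
BIN: G -> AGS becomes G -> AC, C -> GS; G -> BSS becomes G -> BD, D -> SS; S -> AGS becomes S -> AE, E -> GS.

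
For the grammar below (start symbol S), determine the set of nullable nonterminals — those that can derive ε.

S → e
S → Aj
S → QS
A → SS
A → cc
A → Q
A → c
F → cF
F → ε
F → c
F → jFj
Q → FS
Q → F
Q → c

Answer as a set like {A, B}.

Directly nullable (have an ε-rule): {F}.
Q is nullable via Q -> F (every symbol on the right is already known nullable).
A is nullable via A -> Q (every symbol on the right is already known nullable).
Not nullable: S — each has a terminal in every rule's right-hand side or depends on a non-nullable symbol.

{A, F, Q}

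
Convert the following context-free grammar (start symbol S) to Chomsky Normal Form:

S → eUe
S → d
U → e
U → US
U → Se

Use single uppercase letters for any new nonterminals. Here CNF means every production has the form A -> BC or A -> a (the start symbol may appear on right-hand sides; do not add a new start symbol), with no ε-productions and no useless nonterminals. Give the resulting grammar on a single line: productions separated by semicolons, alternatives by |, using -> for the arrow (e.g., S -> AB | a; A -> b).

S -> d | AB; A -> e; B -> UA; U -> e | SA | US

No ε-productions.
No unit productions to eliminate.
TERM: introduce A -> e and substitute in every rule of length ≥2.
BIN: S -> AUA becomes S -> AB, B -> UA.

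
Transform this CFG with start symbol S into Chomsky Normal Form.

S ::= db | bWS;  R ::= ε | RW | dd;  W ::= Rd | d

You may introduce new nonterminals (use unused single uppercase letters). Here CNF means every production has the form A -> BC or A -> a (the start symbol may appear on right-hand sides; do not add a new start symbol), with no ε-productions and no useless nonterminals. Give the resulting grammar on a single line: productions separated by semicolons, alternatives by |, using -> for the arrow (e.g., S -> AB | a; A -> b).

Nullable: {R}; after ε-elimination: S -> db | bWS; R -> W | RW | dd; W -> d | Rd.
After unit-elimination: S -> db | bWS; R -> d | RW | Rd | dd; W -> d | Rd.
TERM: introduce B -> b, A -> d and substitute in every rule of length ≥2.
BIN: S -> BWS becomes S -> BC, C -> WS.

S -> AB | BC; A -> d; B -> b; C -> WS; R -> d | AA | RA | RW; W -> d | RA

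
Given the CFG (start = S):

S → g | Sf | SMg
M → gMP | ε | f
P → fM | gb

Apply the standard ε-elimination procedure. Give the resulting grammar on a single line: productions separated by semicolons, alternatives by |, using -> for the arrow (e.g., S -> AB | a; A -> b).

S -> g | Sf | Sg | SMg; M -> f | gP | gMP; P -> f | fM | gb

Nullable set: {M}.
S -> SMg: M nullable, giving SMg | Sg.
Drop M -> ε.
M -> gMP: M nullable, giving gMP | gP.
P -> fM: M nullable, giving f | fM.
Unchanged (no nullable symbols): S -> Sf; S -> g; M -> f; P -> gb.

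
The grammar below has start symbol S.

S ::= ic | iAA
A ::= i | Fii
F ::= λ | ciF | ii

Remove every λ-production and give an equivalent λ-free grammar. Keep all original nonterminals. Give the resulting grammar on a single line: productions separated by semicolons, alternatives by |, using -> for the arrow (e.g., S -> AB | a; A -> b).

S -> ic | iAA; A -> i | ii | Fii; F -> ci | ii | ciF

Nullable set: {F}.
A -> Fii: F nullable, giving Fii | ii.
Drop F -> λ.
F -> ciF: F nullable, giving ci | ciF.
Unchanged (no nullable symbols): S -> iAA; S -> ic; A -> i; F -> ii.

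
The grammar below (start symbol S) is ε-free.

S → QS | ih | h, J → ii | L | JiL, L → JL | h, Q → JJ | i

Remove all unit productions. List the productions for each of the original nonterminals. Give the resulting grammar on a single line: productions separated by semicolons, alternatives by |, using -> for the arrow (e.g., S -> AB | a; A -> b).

Unit productions: J->L.
Unit pairs (A ⇒* B via units): (J,L).
S: inherits non-unit rules of {S} → QS | h | ih.
J: inherits non-unit rules of {J, L} → JL | JiL | h | ii.
L: inherits non-unit rules of {L} → JL | h.
Q: inherits non-unit rules of {Q} → JJ | i.

S -> h | QS | ih; J -> h | JL | ii | JiL; L -> h | JL; Q -> i | JJ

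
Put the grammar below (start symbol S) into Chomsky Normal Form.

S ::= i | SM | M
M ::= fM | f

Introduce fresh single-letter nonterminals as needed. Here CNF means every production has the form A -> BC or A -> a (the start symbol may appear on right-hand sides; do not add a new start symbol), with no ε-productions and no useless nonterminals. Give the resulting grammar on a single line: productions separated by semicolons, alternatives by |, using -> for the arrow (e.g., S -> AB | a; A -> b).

No ε-productions.
After unit-elimination: S -> f | i | SM | fM; M -> f | fM.
TERM: introduce A -> f and substitute in every rule of length ≥2.

S -> f | i | AM | SM; A -> f; M -> f | AM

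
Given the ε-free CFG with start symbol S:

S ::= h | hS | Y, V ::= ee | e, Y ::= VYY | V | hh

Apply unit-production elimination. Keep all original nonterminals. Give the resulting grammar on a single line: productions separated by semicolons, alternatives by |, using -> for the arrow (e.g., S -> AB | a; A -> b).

S -> e | h | ee | hS | hh | VYY; V -> e | ee; Y -> e | ee | hh | VYY

Unit productions: S->Y, Y->V.
Unit pairs (A ⇒* B via units): (S,V), (S,Y), (Y,V).
S: inherits non-unit rules of {S, V, Y} → VYY | e | ee | h | hS | hh.
V: inherits non-unit rules of {V} → e | ee.
Y: inherits non-unit rules of {V, Y} → VYY | e | ee | hh.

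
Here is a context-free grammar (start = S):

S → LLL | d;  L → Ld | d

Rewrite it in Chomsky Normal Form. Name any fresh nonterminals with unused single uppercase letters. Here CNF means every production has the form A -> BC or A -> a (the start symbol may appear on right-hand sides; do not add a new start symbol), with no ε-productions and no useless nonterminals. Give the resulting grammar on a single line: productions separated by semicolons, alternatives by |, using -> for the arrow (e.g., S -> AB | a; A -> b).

No ε-productions.
No unit productions to eliminate.
TERM: introduce A -> d and substitute in every rule of length ≥2.
BIN: S -> LLL becomes S -> LB, B -> LL.

S -> d | LB; A -> d; B -> LL; L -> d | LA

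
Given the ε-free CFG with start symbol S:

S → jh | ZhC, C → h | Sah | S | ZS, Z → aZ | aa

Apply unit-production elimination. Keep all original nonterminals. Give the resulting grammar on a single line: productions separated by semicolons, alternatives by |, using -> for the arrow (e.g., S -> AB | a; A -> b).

Unit productions: C->S.
Unit pairs (A ⇒* B via units): (C,S).
S: inherits non-unit rules of {S} → ZhC | jh.
C: inherits non-unit rules of {C, S} → Sah | ZS | ZhC | h | jh.
Z: inherits non-unit rules of {Z} → aZ | aa.

S -> jh | ZhC; C -> h | ZS | jh | Sah | ZhC; Z -> aZ | aa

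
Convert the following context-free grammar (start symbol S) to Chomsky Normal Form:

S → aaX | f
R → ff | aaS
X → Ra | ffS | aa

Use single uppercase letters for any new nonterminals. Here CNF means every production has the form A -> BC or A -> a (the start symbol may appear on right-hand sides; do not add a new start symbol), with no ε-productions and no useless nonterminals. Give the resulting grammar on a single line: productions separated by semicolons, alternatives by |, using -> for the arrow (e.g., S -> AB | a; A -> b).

No ε-productions.
No unit productions to eliminate.
TERM: introduce A -> a, B -> f and substitute in every rule of length ≥2.
BIN: R -> AAS becomes R -> AC, C -> AS; S -> AAX becomes S -> AD, D -> AX; X -> BBS becomes X -> BE, E -> BS.

S -> f | AD; A -> a; B -> f; C -> AS; D -> AX; E -> BS; R -> AC | BB; X -> AA | BE | RA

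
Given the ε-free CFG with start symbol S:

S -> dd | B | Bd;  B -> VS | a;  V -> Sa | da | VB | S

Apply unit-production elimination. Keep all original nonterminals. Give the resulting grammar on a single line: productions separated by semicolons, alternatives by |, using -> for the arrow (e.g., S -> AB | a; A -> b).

Unit productions: S->B, V->S.
Unit pairs (A ⇒* B via units): (S,B), (V,B), (V,S).
S: inherits non-unit rules of {B, S} → Bd | VS | a | dd.
B: inherits non-unit rules of {B} → VS | a.
V: inherits non-unit rules of {B, S, V} → Bd | Sa | VB | VS | a | da | dd.

S -> a | Bd | VS | dd; B -> a | VS; V -> a | Bd | Sa | VB | VS | da | dd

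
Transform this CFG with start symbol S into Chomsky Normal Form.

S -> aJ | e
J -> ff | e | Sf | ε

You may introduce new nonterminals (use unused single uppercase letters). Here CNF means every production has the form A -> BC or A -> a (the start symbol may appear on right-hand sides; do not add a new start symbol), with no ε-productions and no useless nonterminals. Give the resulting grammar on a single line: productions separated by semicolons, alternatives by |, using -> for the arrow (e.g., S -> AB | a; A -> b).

S -> a | e | BJ; A -> f; B -> a; J -> e | AA | SA

Nullable: {J}; after ε-elimination: S -> a | e | aJ; J -> e | Sf | ff.
No unit productions to eliminate.
TERM: introduce B -> a, A -> f and substitute in every rule of length ≥2.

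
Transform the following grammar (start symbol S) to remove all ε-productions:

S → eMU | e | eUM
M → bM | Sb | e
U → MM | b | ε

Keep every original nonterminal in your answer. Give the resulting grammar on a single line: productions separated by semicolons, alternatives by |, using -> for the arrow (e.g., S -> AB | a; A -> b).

S -> e | eM | eMU | eUM; M -> e | Sb | bM; U -> b | MM

Nullable set: {U}.
S -> eMU: U nullable, giving eM | eMU.
S -> eUM: U nullable, giving eM | eUM.
Drop U -> ε.
Unchanged (no nullable symbols): S -> e; M -> Sb; M -> bM; M -> e; U -> MM; U -> b.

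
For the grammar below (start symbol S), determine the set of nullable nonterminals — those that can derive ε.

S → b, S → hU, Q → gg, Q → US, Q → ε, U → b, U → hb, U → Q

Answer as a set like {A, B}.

{Q, U}

Directly nullable (have an ε-rule): {Q}.
U is nullable via U -> Q (every symbol on the right is already known nullable).
Not nullable: S — each has a terminal in every rule's right-hand side or depends on a non-nullable symbol.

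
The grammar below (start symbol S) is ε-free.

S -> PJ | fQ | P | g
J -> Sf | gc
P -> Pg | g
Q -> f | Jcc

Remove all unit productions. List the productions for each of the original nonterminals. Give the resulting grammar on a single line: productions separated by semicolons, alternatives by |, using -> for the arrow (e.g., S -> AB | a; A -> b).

S -> g | PJ | Pg | fQ; J -> Sf | gc; P -> g | Pg; Q -> f | Jcc

Unit productions: S->P.
Unit pairs (A ⇒* B via units): (S,P).
S: inherits non-unit rules of {P, S} → PJ | Pg | fQ | g.
J: inherits non-unit rules of {J} → Sf | gc.
P: inherits non-unit rules of {P} → Pg | g.
Q: inherits non-unit rules of {Q} → Jcc | f.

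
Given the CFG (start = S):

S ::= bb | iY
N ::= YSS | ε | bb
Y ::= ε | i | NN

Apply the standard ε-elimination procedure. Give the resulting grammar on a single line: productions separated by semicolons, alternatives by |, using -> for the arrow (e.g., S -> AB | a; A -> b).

Nullable set: {N, Y}.
S -> iY: Y nullable, giving i | iY.
Drop N -> ε.
N -> YSS: Y nullable, giving SS | YSS.
Drop Y -> ε.
Y -> NN: N, N nullable, giving N | NN.
Unchanged (no nullable symbols): S -> bb; N -> bb; Y -> i.

S -> i | bb | iY; N -> SS | bb | YSS; Y -> N | i | NN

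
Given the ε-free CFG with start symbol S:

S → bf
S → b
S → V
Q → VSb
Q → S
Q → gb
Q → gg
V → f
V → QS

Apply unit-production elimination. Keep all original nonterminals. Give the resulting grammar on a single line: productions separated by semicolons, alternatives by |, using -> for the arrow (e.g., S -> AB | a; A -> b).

S -> b | f | QS | bf; Q -> b | f | QS | bf | gb | gg | VSb; V -> f | QS

Unit productions: Q->S, S->V.
Unit pairs (A ⇒* B via units): (Q,S), (Q,V), (S,V).
S: inherits non-unit rules of {S, V} → QS | b | bf | f.
Q: inherits non-unit rules of {Q, S, V} → QS | VSb | b | bf | f | gb | gg.
V: inherits non-unit rules of {V} → QS | f.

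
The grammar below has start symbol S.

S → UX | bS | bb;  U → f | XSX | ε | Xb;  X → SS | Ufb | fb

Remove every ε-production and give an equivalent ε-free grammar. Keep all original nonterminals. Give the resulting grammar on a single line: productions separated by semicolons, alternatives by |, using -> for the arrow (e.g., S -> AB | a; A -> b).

Nullable set: {U}.
S -> UX: U nullable, giving UX | X.
Drop U -> ε.
X -> Ufb: U nullable, giving Ufb | fb.
Unchanged (no nullable symbols): S -> bS; S -> bb; U -> XSX; U -> Xb; U -> f; X -> SS; X -> fb.

S -> X | UX | bS | bb; U -> f | Xb | XSX; X -> SS | fb | Ufb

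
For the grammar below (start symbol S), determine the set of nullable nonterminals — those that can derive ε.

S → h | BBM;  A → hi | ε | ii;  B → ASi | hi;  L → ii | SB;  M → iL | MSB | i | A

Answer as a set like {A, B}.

Directly nullable (have an ε-rule): {A}.
M is nullable via M -> A (every symbol on the right is already known nullable).
Not nullable: B, L, S — each has a terminal in every rule's right-hand side or depends on a non-nullable symbol.

{A, M}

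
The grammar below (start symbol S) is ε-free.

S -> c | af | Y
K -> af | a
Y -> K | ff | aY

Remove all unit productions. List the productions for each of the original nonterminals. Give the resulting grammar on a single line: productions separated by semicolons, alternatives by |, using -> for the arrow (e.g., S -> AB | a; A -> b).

S -> a | c | aY | af | ff; K -> a | af; Y -> a | aY | af | ff

Unit productions: S->Y, Y->K.
Unit pairs (A ⇒* B via units): (S,K), (S,Y), (Y,K).
S: inherits non-unit rules of {K, S, Y} → a | aY | af | c | ff.
K: inherits non-unit rules of {K} → a | af.
Y: inherits non-unit rules of {K, Y} → a | aY | af | ff.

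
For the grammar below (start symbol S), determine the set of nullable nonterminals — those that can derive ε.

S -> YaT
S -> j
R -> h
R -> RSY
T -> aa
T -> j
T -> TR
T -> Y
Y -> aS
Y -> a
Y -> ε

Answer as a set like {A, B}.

{T, Y}

Directly nullable (have an ε-rule): {Y}.
T is nullable via T -> Y (every symbol on the right is already known nullable).
Not nullable: R, S — each has a terminal in every rule's right-hand side or depends on a non-nullable symbol.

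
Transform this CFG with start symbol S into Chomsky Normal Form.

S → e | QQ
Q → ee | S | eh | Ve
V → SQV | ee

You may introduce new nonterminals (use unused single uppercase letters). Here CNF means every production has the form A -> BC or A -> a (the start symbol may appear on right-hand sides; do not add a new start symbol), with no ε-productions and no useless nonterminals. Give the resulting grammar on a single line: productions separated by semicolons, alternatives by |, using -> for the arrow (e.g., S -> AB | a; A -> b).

No ε-productions.
After unit-elimination: S -> e | QQ; Q -> e | QQ | Ve | ee | eh; V -> ee | SQV.
TERM: introduce A -> e, B -> h and substitute in every rule of length ≥2.
BIN: V -> SQV becomes V -> SC, C -> QV.

S -> e | QQ; A -> e; B -> h; C -> QV; Q -> e | AA | AB | QQ | VA; V -> AA | SC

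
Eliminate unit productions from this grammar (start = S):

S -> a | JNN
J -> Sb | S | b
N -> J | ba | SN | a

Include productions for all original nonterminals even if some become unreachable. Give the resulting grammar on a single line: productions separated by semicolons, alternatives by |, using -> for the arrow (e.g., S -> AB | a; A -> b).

S -> a | JNN; J -> a | b | Sb | JNN; N -> a | b | SN | Sb | ba | JNN

Unit productions: J->S, N->J.
Unit pairs (A ⇒* B via units): (J,S), (N,J), (N,S).
S: inherits non-unit rules of {S} → JNN | a.
J: inherits non-unit rules of {J, S} → JNN | Sb | a | b.
N: inherits non-unit rules of {J, N, S} → JNN | SN | Sb | a | b | ba.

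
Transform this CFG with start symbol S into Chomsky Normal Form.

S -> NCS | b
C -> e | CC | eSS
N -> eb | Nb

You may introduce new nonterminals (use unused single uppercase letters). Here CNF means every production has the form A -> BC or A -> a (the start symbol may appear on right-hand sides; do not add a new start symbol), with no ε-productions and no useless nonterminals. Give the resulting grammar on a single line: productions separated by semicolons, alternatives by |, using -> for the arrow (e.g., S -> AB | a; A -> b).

No ε-productions.
No unit productions to eliminate.
TERM: introduce B -> b, A -> e and substitute in every rule of length ≥2.
BIN: C -> ASS becomes C -> AD, D -> SS; S -> NCS becomes S -> NE, E -> CS.

S -> b | NE; A -> e; B -> b; C -> e | AD | CC; D -> SS; E -> CS; N -> AB | NB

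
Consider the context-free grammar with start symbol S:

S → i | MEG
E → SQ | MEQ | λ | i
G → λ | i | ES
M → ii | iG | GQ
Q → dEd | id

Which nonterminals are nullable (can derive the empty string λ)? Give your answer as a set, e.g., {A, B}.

{E, G}

Directly nullable (have an ε-rule): {E, G}.
Not nullable: M, Q, S — each has a terminal in every rule's right-hand side or depends on a non-nullable symbol.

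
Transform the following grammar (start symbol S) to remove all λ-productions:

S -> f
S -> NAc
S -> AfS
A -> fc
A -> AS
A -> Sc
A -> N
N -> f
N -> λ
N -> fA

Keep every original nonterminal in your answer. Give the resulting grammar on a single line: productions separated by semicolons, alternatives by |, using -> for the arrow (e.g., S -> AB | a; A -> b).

S -> c | f | Ac | Nc | fS | AfS | NAc; A -> N | S | AS | Sc | fc; N -> f | fA

Nullable set: {A, N}.
S -> AfS: A nullable, giving AfS | fS.
S -> NAc: N, A nullable, giving Ac | NAc | Nc | c.
A -> AS: A nullable, giving AS | S.
A -> N: N nullable, giving N.
Drop N -> λ.
N -> fA: A nullable, giving f | fA.
Unchanged (no nullable symbols): S -> f; A -> Sc; A -> fc; N -> f.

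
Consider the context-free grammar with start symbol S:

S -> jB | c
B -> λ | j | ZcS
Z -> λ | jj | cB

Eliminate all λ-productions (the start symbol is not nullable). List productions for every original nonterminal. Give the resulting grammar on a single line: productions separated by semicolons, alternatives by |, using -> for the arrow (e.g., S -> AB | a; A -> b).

Nullable set: {B, Z}.
S -> jB: B nullable, giving j | jB.
Drop B -> λ.
B -> ZcS: Z nullable, giving ZcS | cS.
Drop Z -> λ.
Z -> cB: B nullable, giving c | cB.
Unchanged (no nullable symbols): S -> c; B -> j; Z -> jj.

S -> c | j | jB; B -> j | cS | ZcS; Z -> c | cB | jj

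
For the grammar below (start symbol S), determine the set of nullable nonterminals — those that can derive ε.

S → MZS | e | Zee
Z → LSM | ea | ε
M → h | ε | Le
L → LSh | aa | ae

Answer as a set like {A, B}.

{M, Z}

Directly nullable (have an ε-rule): {M, Z}.
Not nullable: L, S — each has a terminal in every rule's right-hand side or depends on a non-nullable symbol.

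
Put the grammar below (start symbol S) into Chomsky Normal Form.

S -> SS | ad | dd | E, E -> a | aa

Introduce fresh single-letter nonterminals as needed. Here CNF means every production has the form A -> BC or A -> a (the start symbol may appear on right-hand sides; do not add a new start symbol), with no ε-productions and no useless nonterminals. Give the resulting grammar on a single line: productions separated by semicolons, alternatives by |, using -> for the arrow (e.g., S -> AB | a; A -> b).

S -> a | AA | AB | BB | SS; A -> a; B -> d

No ε-productions.
After unit-elimination: S -> a | SS | aa | ad | dd; E -> a | aa.
TERM: introduce A -> a, B -> d and substitute in every rule of length ≥2.
Drop unreachable/unproductive: E.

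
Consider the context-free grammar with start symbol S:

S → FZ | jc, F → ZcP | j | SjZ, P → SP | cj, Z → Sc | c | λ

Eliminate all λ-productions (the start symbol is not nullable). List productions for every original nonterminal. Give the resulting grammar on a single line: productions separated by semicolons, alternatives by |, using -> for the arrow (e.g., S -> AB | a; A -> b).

Nullable set: {Z}.
S -> FZ: Z nullable, giving F | FZ.
F -> SjZ: Z nullable, giving Sj | SjZ.
F -> ZcP: Z nullable, giving ZcP | cP.
Drop Z -> λ.
Unchanged (no nullable symbols): S -> jc; F -> j; P -> SP; P -> cj; Z -> Sc; Z -> c.

S -> F | FZ | jc; F -> j | Sj | cP | SjZ | ZcP; P -> SP | cj; Z -> c | Sc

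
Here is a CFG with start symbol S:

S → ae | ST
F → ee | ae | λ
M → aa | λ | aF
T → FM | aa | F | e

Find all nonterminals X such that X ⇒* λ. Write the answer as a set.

Directly nullable (have an ε-rule): {F, M}.
T is nullable via T -> F (every symbol on the right is already known nullable).
Not nullable: S — each has a terminal in every rule's right-hand side or depends on a non-nullable symbol.

{F, M, T}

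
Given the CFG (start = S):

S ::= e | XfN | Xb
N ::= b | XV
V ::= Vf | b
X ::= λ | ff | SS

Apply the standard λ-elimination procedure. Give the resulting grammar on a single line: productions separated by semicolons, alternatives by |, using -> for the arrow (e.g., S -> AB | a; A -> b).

S -> b | e | Xb | fN | XfN; N -> V | b | XV; V -> b | Vf; X -> SS | ff

Nullable set: {X}.
S -> Xb: X nullable, giving Xb | b.
S -> XfN: X nullable, giving XfN | fN.
N -> XV: X nullable, giving V | XV.
Drop X -> λ.
Unchanged (no nullable symbols): S -> e; N -> b; V -> Vf; V -> b; X -> SS; X -> ff.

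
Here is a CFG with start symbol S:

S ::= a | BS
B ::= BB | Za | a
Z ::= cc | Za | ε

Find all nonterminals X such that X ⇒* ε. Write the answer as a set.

Directly nullable (have an ε-rule): {Z}.
Not nullable: B, S — each has a terminal in every rule's right-hand side or depends on a non-nullable symbol.

{Z}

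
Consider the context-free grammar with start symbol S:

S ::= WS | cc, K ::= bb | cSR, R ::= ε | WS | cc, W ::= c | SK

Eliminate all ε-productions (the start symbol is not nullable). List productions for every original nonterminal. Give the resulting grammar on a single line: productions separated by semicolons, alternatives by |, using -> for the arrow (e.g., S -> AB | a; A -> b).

S -> WS | cc; K -> bb | cS | cSR; R -> WS | cc; W -> c | SK

Nullable set: {R}.
K -> cSR: R nullable, giving cS | cSR.
Drop R -> ε.
Unchanged (no nullable symbols): S -> WS; S -> cc; K -> bb; R -> WS; R -> cc; W -> SK; W -> c.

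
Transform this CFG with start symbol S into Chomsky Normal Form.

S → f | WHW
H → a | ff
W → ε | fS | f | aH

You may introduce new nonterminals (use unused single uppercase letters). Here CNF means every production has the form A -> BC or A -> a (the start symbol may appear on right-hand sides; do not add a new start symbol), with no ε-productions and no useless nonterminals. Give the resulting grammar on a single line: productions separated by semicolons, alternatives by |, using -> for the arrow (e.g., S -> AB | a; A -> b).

S -> a | f | AA | HW | WC | WH; A -> f; B -> a; C -> HW; H -> a | AA; W -> f | AS | BH

Nullable: {W}; after ε-elimination: S -> H | f | HW | WH | WHW; H -> a | ff; W -> f | aH | fS.
After unit-elimination: S -> a | f | HW | WH | ff | WHW; H -> a | ff; W -> f | aH | fS.
TERM: introduce B -> a, A -> f and substitute in every rule of length ≥2.
BIN: S -> WHW becomes S -> WC, C -> HW.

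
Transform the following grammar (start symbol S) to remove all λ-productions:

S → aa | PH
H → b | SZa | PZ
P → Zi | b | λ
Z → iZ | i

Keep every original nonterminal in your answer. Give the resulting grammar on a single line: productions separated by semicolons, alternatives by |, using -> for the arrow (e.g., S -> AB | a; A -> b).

S -> H | PH | aa; H -> Z | b | PZ | SZa; P -> b | Zi; Z -> i | iZ

Nullable set: {P}.
S -> PH: P nullable, giving H | PH.
H -> PZ: P nullable, giving PZ | Z.
Drop P -> λ.
Unchanged (no nullable symbols): S -> aa; H -> SZa; H -> b; P -> Zi; P -> b; Z -> i; Z -> iZ.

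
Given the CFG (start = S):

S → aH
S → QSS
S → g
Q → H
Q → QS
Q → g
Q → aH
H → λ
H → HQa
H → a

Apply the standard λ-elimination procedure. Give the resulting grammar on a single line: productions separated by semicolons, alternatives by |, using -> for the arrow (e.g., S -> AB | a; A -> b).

S -> a | g | SS | aH | QSS; H -> a | Ha | Qa | HQa; Q -> H | S | a | g | QS | aH

Nullable set: {H, Q}.
S -> QSS: Q nullable, giving QSS | SS.
S -> aH: H nullable, giving a | aH.
Drop H -> λ.
H -> HQa: H, Q nullable, giving HQa | Ha | Qa | a.
Q -> H: H nullable, giving H.
Q -> QS: Q nullable, giving QS | S.
Q -> aH: H nullable, giving a | aH.
Unchanged (no nullable symbols): S -> g; H -> a; Q -> g.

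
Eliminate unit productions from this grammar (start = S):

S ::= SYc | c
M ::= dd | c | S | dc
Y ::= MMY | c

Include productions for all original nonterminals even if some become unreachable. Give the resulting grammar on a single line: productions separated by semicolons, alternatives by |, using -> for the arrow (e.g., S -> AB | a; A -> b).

Unit productions: M->S.
Unit pairs (A ⇒* B via units): (M,S).
S: inherits non-unit rules of {S} → SYc | c.
M: inherits non-unit rules of {M, S} → SYc | c | dc | dd.
Y: inherits non-unit rules of {Y} → MMY | c.

S -> c | SYc; M -> c | dc | dd | SYc; Y -> c | MMY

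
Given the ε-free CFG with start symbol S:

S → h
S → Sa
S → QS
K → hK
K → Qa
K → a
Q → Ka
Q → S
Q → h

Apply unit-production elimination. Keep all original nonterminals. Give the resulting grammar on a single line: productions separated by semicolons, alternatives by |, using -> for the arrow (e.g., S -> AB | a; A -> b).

Unit productions: Q->S.
Unit pairs (A ⇒* B via units): (Q,S).
S: inherits non-unit rules of {S} → QS | Sa | h.
K: inherits non-unit rules of {K} → Qa | a | hK.
Q: inherits non-unit rules of {Q, S} → Ka | QS | Sa | h.

S -> h | QS | Sa; K -> a | Qa | hK; Q -> h | Ka | QS | Sa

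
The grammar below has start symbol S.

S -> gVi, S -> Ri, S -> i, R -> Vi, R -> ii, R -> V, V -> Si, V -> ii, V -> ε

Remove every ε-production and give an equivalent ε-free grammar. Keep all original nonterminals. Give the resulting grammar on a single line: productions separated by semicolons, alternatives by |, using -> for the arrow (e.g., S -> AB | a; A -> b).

Nullable set: {R, V}.
S -> Ri: R nullable, giving Ri | i.
S -> gVi: V nullable, giving gVi | gi.
R -> V: V nullable, giving V.
R -> Vi: V nullable, giving Vi | i.
Drop V -> ε.
Unchanged (no nullable symbols): S -> i; R -> ii; V -> Si; V -> ii.

S -> i | Ri | gi | gVi; R -> V | i | Vi | ii; V -> Si | ii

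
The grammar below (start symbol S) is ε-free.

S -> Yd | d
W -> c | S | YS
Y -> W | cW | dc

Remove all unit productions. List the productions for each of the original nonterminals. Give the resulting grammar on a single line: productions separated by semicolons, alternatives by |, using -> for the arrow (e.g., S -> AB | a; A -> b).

S -> d | Yd; W -> c | d | YS | Yd; Y -> c | d | YS | Yd | cW | dc

Unit productions: W->S, Y->W.
Unit pairs (A ⇒* B via units): (W,S), (Y,S), (Y,W).
S: inherits non-unit rules of {S} → Yd | d.
W: inherits non-unit rules of {S, W} → YS | Yd | c | d.
Y: inherits non-unit rules of {S, W, Y} → YS | Yd | c | cW | d | dc.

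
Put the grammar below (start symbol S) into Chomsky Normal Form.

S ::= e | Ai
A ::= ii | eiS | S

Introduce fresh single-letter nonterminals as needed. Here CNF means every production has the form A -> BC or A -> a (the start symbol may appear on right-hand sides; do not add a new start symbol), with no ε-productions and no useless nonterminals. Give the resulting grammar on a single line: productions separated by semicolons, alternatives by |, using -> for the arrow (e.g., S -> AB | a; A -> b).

S -> e | AB; A -> e | AB | BB | CD; B -> i; C -> e; D -> BS

No ε-productions.
After unit-elimination: S -> e | Ai; A -> e | Ai | ii | eiS.
TERM: introduce C -> e, B -> i and substitute in every rule of length ≥2.
BIN: A -> CBS becomes A -> CD, D -> BS.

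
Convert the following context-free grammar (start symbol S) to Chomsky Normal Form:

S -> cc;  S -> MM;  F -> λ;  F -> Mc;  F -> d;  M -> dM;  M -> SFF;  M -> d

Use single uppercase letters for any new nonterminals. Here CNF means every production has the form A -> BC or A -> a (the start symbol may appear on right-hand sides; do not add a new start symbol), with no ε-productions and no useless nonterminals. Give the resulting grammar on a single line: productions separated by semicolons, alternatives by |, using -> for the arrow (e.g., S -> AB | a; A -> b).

Nullable: {F}; after ε-elimination: S -> MM | cc; F -> d | Mc; M -> S | d | SF | dM | SFF.
After unit-elimination: S -> MM | cc; F -> d | Mc; M -> d | MM | SF | cc | dM | SFF.
TERM: introduce A -> c, B -> d and substitute in every rule of length ≥2.
BIN: M -> SFF becomes M -> SC, C -> FF.

S -> AA | MM; A -> c; B -> d; C -> FF; F -> d | MA; M -> d | AA | BM | MM | SC | SF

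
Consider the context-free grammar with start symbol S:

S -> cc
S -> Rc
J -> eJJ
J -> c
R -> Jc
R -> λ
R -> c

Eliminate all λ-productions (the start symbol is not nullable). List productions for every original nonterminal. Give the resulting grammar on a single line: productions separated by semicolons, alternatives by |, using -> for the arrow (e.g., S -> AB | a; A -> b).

Nullable set: {R}.
S -> Rc: R nullable, giving Rc | c.
Drop R -> λ.
Unchanged (no nullable symbols): S -> cc; J -> c; J -> eJJ; R -> Jc; R -> c.

S -> c | Rc | cc; J -> c | eJJ; R -> c | Jc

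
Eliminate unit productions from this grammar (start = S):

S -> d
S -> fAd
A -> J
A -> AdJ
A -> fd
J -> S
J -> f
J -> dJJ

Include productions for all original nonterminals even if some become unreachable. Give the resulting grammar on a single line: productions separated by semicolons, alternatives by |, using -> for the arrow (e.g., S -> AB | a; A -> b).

S -> d | fAd; A -> d | f | fd | AdJ | dJJ | fAd; J -> d | f | dJJ | fAd

Unit productions: A->J, J->S.
Unit pairs (A ⇒* B via units): (A,J), (A,S), (J,S).
S: inherits non-unit rules of {S} → d | fAd.
A: inherits non-unit rules of {A, J, S} → AdJ | d | dJJ | f | fAd | fd.
J: inherits non-unit rules of {J, S} → d | dJJ | f | fAd.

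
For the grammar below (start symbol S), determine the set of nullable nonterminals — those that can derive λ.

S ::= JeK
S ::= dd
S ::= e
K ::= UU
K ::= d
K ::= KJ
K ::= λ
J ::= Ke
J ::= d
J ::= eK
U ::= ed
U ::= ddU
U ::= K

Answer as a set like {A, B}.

Directly nullable (have an ε-rule): {K}.
U is nullable via U -> K (every symbol on the right is already known nullable).
Not nullable: J, S — each has a terminal in every rule's right-hand side or depends on a non-nullable symbol.

{K, U}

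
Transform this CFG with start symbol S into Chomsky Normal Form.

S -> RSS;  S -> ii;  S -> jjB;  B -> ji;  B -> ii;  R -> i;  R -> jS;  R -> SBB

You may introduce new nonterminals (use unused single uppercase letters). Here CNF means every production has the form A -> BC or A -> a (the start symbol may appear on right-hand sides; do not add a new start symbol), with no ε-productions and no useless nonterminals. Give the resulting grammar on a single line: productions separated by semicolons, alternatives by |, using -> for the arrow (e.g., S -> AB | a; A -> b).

S -> AA | CE | RF; A -> i; B -> AA | CA; C -> j; D -> BB; E -> CB; F -> SS; R -> i | CS | SD

No ε-productions.
No unit productions to eliminate.
TERM: introduce A -> i, C -> j and substitute in every rule of length ≥2.
BIN: R -> SBB becomes R -> SD, D -> BB; S -> CCB becomes S -> CE, E -> CB; S -> RSS becomes S -> RF, F -> SS.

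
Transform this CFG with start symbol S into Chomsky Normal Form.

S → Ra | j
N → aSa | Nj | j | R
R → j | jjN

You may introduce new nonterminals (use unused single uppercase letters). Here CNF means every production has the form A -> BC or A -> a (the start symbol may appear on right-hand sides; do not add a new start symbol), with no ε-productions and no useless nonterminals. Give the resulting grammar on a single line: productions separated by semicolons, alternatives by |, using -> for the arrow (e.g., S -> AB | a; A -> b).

S -> j | RB; A -> j; B -> a; C -> AN; D -> SB; E -> AN; N -> j | AC | BD | NA; R -> j | AE

No ε-productions.
After unit-elimination: S -> j | Ra; N -> j | Nj | aSa | jjN; R -> j | jjN.
TERM: introduce B -> a, A -> j and substitute in every rule of length ≥2.
BIN: N -> AAN becomes N -> AC, C -> AN; N -> BSB becomes N -> BD, D -> SB; R -> AAN becomes R -> AE, E -> AN.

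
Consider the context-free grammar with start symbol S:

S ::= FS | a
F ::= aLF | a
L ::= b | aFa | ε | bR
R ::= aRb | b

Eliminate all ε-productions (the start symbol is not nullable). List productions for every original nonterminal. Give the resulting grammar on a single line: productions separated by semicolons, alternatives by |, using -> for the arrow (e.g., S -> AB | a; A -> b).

Nullable set: {L}.
F -> aLF: L nullable, giving aF | aLF.
Drop L -> ε.
Unchanged (no nullable symbols): S -> FS; S -> a; F -> a; L -> aFa; L -> b; L -> bR; R -> aRb; R -> b.

S -> a | FS; F -> a | aF | aLF; L -> b | bR | aFa; R -> b | aRb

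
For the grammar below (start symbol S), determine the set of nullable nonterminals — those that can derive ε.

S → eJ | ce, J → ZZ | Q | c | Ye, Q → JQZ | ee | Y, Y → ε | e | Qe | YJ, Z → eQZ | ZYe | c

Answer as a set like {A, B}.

{J, Q, Y}

Directly nullable (have an ε-rule): {Y}.
Q is nullable via Q -> Y (every symbol on the right is already known nullable).
J is nullable via J -> Q (every symbol on the right is already known nullable).
Not nullable: S, Z — each has a terminal in every rule's right-hand side or depends on a non-nullable symbol.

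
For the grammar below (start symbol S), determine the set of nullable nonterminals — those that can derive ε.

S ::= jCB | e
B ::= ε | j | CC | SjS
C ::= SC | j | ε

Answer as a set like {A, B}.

Directly nullable (have an ε-rule): {B, C}.
Not nullable: S — each has a terminal in every rule's right-hand side or depends on a non-nullable symbol.

{B, C}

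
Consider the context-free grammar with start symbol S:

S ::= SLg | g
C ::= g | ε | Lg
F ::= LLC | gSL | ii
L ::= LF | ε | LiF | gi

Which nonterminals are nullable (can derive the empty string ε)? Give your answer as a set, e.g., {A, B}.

Directly nullable (have an ε-rule): {C, L}.
F is nullable via F -> LLC (every symbol on the right is already known nullable).
Not nullable: S — each has a terminal in every rule's right-hand side or depends on a non-nullable symbol.

{C, F, L}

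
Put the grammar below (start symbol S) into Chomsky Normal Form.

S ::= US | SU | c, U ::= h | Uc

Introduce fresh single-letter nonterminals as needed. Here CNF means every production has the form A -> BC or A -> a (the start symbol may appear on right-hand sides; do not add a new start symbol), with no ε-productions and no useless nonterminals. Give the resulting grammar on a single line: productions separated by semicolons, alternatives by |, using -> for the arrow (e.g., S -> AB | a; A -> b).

No ε-productions.
No unit productions to eliminate.
TERM: introduce A -> c and substitute in every rule of length ≥2.

S -> c | SU | US; A -> c; U -> h | UA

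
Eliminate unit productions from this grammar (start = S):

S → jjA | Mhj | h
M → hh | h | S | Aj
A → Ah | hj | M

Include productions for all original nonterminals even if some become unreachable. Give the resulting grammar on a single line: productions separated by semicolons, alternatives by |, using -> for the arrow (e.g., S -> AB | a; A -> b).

Unit productions: A->M, M->S.
Unit pairs (A ⇒* B via units): (A,M), (A,S), (M,S).
S: inherits non-unit rules of {S} → Mhj | h | jjA.
A: inherits non-unit rules of {A, M, S} → Ah | Aj | Mhj | h | hh | hj | jjA.
M: inherits non-unit rules of {M, S} → Aj | Mhj | h | hh | jjA.

S -> h | Mhj | jjA; A -> h | Ah | Aj | hh | hj | Mhj | jjA; M -> h | Aj | hh | Mhj | jjA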